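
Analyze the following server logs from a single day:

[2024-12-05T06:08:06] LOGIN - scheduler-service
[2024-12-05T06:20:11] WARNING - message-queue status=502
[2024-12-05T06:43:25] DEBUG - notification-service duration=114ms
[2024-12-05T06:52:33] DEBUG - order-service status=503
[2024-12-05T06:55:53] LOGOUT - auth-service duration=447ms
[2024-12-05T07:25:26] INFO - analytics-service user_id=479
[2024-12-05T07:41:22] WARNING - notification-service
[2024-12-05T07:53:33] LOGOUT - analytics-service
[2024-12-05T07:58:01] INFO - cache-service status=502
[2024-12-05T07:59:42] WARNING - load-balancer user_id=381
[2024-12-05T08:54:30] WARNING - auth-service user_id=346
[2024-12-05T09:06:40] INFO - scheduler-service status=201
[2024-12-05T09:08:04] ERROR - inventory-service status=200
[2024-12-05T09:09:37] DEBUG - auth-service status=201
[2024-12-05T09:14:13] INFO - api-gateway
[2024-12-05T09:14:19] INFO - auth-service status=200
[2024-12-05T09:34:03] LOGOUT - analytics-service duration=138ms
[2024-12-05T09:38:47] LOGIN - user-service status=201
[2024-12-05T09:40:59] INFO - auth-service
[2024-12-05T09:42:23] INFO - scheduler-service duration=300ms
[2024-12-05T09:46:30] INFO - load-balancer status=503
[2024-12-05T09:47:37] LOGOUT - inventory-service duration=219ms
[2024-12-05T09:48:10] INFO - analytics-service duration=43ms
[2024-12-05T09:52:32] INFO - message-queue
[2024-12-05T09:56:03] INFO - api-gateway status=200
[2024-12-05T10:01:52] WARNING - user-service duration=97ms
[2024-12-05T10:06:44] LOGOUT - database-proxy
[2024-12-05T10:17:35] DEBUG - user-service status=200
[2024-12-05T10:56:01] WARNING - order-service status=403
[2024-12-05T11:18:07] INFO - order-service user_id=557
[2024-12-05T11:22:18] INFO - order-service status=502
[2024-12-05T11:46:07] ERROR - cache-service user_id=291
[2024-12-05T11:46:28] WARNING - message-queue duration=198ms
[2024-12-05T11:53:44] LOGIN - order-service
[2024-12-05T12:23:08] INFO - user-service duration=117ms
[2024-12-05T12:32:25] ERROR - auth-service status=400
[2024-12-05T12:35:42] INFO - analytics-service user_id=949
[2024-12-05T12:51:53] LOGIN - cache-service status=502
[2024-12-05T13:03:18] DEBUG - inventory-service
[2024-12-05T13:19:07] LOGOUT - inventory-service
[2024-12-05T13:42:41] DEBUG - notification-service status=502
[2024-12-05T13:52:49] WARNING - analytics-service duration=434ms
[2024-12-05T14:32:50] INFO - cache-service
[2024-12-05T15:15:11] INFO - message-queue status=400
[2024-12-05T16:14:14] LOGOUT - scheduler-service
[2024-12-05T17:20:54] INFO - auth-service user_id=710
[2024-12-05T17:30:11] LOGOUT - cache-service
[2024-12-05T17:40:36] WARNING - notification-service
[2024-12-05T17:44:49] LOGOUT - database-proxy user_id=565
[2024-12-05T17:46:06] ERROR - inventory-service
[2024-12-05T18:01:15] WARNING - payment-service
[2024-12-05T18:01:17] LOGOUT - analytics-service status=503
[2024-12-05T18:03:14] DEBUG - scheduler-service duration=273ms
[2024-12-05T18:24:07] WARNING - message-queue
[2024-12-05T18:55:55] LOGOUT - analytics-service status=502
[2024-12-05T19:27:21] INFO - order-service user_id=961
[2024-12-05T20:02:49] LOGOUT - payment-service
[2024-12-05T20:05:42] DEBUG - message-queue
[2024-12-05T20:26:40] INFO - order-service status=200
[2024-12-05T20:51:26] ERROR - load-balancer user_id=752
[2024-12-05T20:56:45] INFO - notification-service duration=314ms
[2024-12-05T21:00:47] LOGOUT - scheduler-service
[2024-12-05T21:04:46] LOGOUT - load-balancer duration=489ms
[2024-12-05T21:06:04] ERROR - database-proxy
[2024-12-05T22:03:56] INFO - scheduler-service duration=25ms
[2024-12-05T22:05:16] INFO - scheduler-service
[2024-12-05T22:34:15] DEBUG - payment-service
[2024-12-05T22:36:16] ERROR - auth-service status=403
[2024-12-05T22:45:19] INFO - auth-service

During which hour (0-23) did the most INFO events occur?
9

To find the peak hour:

1. Group all INFO events by hour
2. Count events in each hour
3. Find hour with maximum count
4. Peak hour: 9 (with 9 events)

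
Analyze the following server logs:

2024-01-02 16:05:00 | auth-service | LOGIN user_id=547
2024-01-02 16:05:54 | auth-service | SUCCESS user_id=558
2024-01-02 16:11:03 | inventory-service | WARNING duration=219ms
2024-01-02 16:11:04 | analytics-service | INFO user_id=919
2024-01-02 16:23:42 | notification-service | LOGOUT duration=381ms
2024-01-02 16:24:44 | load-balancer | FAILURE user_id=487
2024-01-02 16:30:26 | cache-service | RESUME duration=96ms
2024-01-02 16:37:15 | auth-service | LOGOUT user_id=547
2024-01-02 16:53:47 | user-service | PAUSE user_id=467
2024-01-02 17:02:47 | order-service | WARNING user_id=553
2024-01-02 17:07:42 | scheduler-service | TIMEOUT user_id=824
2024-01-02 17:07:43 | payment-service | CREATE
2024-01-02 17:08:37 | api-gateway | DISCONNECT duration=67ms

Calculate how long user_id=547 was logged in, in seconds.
1935

To calculate session duration:

1. Find LOGIN event for user_id=547: 2024-01-02 16:05:00
2. Find LOGOUT event for user_id=547: 2024-01-02 16:37:15
3. Session duration: 2024-01-02 16:37:15 - 2024-01-02 16:05:00 = 1935 seconds (32 minutes)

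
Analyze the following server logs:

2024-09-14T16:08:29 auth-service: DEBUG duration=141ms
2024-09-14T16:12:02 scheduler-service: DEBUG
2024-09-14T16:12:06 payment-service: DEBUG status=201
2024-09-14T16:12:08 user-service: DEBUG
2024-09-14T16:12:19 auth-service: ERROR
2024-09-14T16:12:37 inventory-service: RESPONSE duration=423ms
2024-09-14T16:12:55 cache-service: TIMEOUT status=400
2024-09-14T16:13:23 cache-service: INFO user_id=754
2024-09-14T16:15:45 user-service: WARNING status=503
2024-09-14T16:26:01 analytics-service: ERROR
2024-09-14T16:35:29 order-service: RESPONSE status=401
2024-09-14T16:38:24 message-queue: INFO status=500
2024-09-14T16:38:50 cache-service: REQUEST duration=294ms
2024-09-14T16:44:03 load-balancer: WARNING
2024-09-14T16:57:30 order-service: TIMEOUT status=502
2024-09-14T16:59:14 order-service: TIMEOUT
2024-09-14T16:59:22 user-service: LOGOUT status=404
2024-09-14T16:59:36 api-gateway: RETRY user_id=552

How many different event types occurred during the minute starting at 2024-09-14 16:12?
4

To count unique event types:

1. Filter events in the minute starting at 2024-09-14 16:12
2. Extract event types from matching entries
3. Count unique types: 4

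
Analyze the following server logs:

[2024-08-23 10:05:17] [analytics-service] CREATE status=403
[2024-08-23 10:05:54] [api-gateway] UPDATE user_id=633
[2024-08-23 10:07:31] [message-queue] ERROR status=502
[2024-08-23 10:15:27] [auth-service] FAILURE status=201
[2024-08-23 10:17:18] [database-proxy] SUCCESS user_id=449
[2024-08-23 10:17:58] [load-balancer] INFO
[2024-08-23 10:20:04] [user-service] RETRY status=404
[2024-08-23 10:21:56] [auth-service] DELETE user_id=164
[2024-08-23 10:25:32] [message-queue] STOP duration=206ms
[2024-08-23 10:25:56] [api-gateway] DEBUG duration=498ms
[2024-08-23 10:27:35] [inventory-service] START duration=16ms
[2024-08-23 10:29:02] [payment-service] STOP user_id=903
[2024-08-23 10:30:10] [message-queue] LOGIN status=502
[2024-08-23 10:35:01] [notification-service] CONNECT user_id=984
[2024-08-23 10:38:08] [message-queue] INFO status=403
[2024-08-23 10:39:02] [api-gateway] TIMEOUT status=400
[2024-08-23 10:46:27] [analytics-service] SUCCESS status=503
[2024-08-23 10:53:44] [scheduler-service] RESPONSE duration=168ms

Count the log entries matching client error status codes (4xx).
4

To find matching entries:

1. Pattern to match: client error status codes (4xx)
2. Scan each log entry for the pattern
3. Count matches: 4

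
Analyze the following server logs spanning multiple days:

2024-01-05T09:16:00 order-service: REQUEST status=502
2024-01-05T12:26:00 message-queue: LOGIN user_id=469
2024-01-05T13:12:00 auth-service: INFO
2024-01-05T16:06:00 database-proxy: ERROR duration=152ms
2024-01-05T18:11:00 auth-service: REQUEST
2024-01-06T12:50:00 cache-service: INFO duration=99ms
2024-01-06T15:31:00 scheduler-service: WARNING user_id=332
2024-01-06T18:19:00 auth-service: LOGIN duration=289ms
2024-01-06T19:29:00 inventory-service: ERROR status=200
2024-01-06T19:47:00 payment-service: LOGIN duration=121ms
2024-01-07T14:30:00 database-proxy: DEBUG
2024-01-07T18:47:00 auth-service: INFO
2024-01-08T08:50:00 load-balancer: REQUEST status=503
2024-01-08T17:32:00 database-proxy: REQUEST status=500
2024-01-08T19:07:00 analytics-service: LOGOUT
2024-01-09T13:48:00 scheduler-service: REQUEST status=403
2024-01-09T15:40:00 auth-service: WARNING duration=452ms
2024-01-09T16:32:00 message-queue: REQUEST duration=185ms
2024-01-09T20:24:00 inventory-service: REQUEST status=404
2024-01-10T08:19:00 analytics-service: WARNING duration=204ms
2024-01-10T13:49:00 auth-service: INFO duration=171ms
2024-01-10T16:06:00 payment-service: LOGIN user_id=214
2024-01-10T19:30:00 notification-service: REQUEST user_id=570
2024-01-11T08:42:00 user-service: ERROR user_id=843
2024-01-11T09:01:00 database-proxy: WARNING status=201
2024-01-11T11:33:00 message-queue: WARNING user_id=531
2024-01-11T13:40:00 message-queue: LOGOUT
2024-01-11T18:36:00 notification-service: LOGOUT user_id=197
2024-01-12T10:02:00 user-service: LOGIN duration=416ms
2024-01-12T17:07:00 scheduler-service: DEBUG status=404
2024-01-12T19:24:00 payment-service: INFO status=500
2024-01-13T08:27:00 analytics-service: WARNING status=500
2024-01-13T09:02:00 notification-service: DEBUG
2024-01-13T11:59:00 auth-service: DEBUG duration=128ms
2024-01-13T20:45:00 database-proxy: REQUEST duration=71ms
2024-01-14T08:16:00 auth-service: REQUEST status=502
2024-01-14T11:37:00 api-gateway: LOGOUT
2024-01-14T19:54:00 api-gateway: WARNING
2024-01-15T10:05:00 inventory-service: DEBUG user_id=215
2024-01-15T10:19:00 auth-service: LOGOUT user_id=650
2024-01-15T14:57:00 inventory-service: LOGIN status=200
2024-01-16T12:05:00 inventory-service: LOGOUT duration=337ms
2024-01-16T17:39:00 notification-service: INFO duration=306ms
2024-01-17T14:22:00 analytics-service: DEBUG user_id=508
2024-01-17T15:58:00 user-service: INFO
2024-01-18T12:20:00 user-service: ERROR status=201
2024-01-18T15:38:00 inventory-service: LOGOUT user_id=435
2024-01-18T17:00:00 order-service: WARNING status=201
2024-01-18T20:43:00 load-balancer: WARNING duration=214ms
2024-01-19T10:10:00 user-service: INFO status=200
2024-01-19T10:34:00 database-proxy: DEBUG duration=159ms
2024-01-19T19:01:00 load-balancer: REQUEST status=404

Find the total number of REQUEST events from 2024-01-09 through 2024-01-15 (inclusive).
6

To filter by date range:

1. Date range: 2024-01-09 through 2024-01-15, both dates inclusive
2. Filter for REQUEST events whose date falls in this range
3. Count matching events: 6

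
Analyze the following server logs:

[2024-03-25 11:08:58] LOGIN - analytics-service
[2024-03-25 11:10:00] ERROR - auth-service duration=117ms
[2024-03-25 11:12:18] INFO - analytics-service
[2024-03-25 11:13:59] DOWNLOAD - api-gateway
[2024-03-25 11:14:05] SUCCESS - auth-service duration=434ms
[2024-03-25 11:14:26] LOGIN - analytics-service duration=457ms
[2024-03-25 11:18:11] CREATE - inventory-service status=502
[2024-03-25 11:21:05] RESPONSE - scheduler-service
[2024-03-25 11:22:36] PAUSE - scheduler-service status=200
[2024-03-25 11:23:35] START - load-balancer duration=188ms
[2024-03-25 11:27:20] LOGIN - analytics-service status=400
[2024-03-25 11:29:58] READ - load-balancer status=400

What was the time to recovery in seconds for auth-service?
245

To calculate recovery time:

1. Find ERROR event for auth-service: 2024-03-25 11:10:00
2. Find next SUCCESS event for auth-service: 2024-03-25 11:14:05
3. Recovery time: 2024-03-25 11:14:05 - 2024-03-25 11:10:00 = 245 seconds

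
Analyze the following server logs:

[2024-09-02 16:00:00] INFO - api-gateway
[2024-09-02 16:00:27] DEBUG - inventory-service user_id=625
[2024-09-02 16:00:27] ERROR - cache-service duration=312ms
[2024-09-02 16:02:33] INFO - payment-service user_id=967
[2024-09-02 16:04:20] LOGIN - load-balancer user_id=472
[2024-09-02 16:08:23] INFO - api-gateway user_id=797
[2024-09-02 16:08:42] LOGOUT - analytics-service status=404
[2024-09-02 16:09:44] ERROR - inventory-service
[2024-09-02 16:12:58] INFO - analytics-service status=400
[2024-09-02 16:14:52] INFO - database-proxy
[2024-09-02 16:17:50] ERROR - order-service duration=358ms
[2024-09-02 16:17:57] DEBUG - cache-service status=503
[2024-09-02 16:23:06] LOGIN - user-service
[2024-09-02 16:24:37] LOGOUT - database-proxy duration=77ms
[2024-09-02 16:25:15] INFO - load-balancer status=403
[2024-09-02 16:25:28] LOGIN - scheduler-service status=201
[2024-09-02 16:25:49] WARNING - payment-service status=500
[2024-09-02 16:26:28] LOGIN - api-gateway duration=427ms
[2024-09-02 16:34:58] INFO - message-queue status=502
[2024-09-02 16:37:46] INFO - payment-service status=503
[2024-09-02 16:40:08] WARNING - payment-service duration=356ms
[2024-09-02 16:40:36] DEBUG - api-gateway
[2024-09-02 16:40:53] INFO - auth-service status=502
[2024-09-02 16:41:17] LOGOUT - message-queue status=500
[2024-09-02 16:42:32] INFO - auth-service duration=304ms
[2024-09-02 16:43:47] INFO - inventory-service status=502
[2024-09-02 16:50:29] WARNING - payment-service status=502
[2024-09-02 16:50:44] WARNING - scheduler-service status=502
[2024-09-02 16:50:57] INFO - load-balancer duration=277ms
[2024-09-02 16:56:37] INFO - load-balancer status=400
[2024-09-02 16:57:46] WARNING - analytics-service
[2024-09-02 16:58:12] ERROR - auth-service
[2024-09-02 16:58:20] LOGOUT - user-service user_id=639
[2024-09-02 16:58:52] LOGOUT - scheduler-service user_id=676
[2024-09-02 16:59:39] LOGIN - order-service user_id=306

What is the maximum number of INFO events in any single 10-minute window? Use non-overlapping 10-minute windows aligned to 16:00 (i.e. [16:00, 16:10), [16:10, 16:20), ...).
3

To find the burst window:

1. Divide the log period into non-overlapping 10-minute windows starting at 16:00
2. Count INFO events in each window
3. Find the window with maximum count
4. Maximum events in a window: 3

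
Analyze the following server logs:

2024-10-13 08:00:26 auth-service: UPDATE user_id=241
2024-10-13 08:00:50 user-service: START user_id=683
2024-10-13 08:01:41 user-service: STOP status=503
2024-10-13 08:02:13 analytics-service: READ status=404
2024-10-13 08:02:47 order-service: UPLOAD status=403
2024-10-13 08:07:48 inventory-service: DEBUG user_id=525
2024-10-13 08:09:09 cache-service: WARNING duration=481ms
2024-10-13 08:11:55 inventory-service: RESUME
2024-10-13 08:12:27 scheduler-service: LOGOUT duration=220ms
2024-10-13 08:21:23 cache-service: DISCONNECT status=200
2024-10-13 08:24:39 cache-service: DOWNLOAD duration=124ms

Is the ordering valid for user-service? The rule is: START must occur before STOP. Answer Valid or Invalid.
Valid

To validate ordering:

1. Required order: START → STOP
2. Rule: START must occur before STOP
3. Check actual order of events for user-service
4. Result: Valid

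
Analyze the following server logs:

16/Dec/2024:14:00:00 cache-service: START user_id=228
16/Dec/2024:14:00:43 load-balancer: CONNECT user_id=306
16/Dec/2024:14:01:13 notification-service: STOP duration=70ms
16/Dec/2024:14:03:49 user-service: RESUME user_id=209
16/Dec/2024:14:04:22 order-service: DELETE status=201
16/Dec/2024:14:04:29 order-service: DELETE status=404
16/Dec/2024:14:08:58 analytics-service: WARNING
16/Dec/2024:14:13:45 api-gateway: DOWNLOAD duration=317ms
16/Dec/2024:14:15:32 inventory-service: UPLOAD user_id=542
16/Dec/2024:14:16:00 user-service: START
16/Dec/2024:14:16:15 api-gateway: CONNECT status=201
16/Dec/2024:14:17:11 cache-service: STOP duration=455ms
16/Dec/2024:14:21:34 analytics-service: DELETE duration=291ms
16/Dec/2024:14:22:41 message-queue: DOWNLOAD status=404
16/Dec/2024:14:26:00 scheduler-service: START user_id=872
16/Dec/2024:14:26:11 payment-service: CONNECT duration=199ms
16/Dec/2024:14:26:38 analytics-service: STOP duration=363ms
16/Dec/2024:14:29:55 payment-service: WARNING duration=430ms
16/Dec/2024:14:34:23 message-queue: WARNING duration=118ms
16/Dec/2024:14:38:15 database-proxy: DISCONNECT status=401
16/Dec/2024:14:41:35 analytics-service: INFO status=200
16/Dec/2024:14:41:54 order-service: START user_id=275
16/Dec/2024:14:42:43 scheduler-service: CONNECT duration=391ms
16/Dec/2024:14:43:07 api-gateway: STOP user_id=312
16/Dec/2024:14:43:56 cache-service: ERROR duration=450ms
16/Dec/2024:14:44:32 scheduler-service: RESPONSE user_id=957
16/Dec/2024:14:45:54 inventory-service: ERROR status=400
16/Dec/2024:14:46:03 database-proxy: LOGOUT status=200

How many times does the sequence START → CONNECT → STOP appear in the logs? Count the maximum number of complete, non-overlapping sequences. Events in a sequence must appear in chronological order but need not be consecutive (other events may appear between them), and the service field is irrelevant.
4

To count sequences:

1. Look for pattern: START → CONNECT → STOP
2. Greedily scan the log in chronological order, matching each sequence element in turn (ignoring service)
3. Each time the full pattern completes, increment the count and restart matching from the next event
4. Complete non-overlapping sequences found: 4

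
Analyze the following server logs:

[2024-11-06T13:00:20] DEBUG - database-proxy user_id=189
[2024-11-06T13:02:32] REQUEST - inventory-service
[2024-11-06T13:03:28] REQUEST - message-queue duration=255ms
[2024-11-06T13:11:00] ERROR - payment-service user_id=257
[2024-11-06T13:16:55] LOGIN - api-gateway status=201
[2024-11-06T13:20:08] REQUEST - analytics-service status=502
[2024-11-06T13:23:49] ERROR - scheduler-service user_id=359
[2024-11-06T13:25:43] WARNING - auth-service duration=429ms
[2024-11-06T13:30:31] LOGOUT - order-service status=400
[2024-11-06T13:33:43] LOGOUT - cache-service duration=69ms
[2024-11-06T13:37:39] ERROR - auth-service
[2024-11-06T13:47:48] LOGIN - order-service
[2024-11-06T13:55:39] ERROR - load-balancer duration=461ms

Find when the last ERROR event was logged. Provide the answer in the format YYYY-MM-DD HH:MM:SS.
2024-11-06 13:55:39

To find the last event:

1. Filter for all ERROR events
2. Sort by timestamp
3. Select the last one
4. Timestamp: 2024-11-06 13:55:39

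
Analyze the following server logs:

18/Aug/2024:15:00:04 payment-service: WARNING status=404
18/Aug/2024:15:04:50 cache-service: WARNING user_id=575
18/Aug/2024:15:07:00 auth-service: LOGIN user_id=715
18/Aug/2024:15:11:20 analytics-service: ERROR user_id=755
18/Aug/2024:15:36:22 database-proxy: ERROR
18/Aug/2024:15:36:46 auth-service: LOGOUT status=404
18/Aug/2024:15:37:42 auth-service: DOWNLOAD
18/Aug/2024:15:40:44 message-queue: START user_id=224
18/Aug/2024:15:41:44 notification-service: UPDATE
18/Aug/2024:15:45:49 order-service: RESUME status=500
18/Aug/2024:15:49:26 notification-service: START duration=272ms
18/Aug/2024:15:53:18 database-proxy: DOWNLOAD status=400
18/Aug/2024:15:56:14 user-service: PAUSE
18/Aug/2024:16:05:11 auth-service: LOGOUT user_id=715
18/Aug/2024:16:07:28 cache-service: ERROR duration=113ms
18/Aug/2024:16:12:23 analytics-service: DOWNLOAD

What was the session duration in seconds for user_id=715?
3491

To calculate session duration:

1. Find LOGIN event for user_id=715: 18/Aug/2024:15:07:00
2. Find LOGOUT event for user_id=715: 18/Aug/2024:16:05:11
3. Session duration: 18/Aug/2024:16:05:11 - 18/Aug/2024:15:07:00 = 3491 seconds (58 minutes)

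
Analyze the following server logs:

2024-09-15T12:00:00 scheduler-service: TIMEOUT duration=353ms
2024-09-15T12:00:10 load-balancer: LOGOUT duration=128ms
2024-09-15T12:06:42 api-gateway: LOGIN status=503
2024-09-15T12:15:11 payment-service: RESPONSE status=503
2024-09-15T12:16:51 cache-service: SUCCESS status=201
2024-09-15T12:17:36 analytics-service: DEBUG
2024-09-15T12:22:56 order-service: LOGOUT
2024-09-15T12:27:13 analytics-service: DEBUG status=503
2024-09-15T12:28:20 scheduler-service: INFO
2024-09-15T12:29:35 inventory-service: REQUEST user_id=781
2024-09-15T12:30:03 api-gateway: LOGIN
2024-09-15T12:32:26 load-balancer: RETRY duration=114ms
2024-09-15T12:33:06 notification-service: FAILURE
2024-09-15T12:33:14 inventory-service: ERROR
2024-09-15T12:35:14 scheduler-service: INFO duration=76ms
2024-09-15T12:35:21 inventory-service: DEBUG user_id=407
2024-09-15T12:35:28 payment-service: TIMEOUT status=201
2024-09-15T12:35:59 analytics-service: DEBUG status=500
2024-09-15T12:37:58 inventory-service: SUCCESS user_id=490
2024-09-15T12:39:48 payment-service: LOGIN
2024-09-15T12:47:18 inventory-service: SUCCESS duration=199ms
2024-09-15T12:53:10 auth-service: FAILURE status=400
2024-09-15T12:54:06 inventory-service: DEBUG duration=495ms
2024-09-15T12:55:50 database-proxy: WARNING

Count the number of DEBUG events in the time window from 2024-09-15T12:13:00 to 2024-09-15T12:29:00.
2

To count events in the time window:

1. Window boundaries: 2024-09-15T12:13:00 to 2024-09-15T12:29:00
2. Filter for DEBUG events within this window
3. Count matching events: 2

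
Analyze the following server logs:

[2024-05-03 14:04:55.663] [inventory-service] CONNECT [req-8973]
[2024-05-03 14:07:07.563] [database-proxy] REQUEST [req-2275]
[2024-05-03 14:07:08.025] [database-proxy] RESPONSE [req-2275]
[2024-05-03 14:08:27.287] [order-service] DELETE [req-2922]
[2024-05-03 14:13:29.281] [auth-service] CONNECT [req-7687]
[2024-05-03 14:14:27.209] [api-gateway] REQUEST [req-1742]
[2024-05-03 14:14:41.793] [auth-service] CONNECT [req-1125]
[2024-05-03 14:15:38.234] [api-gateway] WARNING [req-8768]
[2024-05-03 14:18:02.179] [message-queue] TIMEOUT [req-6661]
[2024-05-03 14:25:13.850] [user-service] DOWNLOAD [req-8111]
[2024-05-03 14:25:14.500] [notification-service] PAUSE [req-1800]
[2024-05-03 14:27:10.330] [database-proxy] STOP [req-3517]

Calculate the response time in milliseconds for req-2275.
462

To calculate latency:

1. Find REQUEST with id req-2275: 2024-05-03 14:07:07.563
2. Find RESPONSE with id req-2275: 2024-05-03 14:07:08.025
3. Latency: 2024-05-03 14:07:08.025 - 2024-05-03 14:07:07.563 = 462ms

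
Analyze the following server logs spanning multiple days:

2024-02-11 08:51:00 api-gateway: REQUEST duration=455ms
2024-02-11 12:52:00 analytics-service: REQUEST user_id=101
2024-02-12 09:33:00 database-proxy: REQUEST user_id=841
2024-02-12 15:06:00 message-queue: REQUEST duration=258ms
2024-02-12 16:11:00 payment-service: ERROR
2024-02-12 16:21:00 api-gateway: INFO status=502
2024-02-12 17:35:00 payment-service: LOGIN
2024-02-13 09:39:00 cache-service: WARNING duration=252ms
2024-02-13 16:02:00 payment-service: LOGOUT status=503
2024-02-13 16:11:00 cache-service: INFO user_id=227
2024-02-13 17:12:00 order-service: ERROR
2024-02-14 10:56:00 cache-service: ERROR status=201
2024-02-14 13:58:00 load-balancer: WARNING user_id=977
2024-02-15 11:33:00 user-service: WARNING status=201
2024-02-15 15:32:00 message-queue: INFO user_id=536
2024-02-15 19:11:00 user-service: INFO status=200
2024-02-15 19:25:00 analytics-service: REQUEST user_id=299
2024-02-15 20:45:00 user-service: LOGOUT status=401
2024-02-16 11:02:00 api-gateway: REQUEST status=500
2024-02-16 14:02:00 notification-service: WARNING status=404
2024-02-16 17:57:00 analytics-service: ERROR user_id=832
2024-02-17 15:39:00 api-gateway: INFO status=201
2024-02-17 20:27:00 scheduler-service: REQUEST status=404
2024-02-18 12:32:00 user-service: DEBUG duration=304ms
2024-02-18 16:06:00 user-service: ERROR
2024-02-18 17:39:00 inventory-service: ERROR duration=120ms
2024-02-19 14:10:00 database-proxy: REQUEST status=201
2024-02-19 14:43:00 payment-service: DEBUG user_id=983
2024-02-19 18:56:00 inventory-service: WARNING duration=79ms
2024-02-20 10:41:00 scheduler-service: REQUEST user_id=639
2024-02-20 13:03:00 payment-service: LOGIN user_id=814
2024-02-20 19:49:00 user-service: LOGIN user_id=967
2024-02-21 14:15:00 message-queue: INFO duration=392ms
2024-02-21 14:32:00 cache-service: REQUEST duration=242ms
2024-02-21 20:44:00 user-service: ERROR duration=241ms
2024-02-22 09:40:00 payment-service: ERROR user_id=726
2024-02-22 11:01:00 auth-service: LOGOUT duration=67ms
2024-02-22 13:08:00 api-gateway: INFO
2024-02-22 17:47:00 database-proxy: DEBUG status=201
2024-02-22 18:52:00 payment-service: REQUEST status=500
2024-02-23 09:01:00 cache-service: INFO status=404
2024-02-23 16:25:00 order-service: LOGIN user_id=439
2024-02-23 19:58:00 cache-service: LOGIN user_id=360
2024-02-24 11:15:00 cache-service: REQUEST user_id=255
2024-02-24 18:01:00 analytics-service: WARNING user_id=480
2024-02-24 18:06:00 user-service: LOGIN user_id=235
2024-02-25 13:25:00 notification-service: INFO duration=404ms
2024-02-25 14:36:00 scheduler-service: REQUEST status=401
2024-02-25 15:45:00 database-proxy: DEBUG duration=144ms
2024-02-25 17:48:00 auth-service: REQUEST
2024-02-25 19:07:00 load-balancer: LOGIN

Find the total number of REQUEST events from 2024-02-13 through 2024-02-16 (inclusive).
2

To filter by date range:

1. Date range: 2024-02-13 through 2024-02-16, both dates inclusive
2. Filter for REQUEST events whose date falls in this range
3. Count matching events: 2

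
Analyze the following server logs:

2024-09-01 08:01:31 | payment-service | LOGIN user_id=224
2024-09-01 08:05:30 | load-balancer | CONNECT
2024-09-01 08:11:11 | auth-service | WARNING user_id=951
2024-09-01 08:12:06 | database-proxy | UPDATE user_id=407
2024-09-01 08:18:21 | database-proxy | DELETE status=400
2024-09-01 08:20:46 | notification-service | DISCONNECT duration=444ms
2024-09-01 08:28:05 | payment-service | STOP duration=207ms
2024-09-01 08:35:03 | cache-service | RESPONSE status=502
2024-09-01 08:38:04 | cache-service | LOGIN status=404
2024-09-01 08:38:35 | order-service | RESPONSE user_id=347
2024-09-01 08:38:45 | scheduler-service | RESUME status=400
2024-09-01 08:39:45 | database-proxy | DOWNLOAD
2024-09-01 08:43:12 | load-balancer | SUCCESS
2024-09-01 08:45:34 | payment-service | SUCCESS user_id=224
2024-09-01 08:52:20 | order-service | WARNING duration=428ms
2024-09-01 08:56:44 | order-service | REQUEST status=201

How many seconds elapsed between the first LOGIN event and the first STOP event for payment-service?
1594

To find the time between events:

1. Locate the first LOGIN event for payment-service: 2024-09-01 08:01:31
2. Locate the first STOP event for payment-service: 2024-09-01 08:28:05
3. Calculate the difference: 2024-09-01 08:28:05 - 2024-09-01 08:01:31 = 1594 seconds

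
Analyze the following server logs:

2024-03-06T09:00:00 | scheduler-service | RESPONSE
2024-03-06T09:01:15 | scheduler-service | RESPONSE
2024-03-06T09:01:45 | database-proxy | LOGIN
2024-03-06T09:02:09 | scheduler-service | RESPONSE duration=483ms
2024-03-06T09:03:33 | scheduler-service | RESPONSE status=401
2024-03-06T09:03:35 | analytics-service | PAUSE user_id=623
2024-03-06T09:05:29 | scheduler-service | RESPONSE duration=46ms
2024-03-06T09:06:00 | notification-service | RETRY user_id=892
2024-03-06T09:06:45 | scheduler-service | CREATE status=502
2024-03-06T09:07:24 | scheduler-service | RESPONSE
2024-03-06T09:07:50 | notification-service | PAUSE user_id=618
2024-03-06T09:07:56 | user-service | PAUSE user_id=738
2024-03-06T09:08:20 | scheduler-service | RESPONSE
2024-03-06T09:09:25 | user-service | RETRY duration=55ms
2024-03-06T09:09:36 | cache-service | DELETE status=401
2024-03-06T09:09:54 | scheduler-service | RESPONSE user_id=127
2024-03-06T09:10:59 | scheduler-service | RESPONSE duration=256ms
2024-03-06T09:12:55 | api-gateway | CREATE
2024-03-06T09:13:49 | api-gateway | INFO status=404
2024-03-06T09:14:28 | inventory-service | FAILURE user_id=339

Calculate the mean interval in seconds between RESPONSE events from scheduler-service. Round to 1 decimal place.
82.4

To calculate average interval:

1. Find all RESPONSE events for scheduler-service in order
2. Calculate time gaps between consecutive events
3. Compute mean of gaps: 659 / 8 = 82.4 seconds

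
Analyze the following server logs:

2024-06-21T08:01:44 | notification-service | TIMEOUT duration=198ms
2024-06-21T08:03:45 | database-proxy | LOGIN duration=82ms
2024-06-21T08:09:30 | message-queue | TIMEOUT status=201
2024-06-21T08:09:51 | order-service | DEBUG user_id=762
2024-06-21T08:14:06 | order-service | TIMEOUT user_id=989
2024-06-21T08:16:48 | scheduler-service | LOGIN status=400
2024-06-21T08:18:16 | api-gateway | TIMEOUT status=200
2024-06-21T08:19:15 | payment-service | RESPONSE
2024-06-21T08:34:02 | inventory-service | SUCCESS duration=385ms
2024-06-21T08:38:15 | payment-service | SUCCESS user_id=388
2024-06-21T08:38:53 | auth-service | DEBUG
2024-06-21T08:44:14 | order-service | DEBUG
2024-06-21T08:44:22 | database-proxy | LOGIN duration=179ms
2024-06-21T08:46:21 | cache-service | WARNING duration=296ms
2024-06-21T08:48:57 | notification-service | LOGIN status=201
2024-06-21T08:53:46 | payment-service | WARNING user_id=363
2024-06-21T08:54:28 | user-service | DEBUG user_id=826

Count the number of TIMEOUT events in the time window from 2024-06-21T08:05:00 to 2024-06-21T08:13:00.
1

To count events in the time window:

1. Window boundaries: 2024-06-21T08:05:00 to 2024-06-21T08:13:00
2. Filter for TIMEOUT events within this window
3. Count matching events: 1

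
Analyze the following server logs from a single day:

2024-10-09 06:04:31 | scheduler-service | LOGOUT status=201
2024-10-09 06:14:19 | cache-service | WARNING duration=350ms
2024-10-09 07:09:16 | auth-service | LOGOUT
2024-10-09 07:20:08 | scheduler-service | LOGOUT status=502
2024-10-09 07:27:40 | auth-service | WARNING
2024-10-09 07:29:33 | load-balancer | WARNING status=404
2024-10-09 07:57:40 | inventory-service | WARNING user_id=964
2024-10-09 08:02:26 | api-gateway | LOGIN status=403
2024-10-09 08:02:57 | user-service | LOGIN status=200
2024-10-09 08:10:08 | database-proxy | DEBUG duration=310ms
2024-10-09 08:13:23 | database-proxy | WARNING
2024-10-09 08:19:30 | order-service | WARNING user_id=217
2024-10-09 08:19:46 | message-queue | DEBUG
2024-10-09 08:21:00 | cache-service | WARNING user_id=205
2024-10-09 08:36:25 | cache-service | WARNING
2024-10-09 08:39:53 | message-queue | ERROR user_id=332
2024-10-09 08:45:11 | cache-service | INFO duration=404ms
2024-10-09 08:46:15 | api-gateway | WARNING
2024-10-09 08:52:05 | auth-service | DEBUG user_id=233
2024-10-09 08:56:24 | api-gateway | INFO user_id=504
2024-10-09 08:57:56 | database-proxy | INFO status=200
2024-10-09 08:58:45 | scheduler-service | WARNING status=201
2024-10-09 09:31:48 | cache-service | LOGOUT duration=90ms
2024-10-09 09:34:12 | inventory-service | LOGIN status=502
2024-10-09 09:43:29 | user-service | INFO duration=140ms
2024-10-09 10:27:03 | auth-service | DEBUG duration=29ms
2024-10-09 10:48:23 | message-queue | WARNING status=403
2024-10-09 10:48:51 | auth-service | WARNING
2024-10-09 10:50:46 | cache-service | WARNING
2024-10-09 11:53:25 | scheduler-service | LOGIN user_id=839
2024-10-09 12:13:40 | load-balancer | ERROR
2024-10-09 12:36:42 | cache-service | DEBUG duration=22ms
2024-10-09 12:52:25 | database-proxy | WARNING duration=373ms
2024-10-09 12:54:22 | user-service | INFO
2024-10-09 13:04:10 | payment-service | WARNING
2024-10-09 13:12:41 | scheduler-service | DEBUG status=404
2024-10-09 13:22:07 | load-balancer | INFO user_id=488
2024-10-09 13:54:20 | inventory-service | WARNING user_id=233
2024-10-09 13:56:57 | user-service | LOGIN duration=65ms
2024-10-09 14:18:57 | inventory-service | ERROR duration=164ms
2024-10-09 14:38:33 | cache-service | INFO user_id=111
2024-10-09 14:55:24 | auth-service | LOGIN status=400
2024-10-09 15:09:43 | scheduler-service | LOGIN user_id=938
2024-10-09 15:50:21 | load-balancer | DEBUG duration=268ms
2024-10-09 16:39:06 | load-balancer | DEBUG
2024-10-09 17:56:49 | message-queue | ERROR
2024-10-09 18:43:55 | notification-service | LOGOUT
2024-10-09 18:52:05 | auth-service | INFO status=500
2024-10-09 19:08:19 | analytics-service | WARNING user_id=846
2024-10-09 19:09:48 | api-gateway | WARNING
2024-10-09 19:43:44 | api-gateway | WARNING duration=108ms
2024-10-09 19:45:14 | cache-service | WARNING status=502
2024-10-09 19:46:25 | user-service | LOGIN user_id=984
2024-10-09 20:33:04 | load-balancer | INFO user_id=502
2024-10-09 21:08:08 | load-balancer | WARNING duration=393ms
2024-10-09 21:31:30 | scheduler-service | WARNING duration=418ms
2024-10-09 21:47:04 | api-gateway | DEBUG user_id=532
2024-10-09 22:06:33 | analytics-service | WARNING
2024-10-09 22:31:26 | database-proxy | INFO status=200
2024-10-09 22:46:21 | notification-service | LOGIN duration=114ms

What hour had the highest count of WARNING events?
8

To find the peak hour:

1. Group all WARNING events by hour
2. Count events in each hour
3. Find hour with maximum count
4. Peak hour: 8 (with 6 events)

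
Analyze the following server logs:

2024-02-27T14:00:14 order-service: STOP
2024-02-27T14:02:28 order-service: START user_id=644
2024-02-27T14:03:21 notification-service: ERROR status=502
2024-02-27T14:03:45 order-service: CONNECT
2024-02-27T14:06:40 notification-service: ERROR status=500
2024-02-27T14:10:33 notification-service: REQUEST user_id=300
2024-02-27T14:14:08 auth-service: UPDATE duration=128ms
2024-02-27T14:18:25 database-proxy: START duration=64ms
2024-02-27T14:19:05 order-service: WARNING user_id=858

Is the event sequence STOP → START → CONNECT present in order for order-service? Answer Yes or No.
Yes

To verify sequence order:

1. Find all events in sequence STOP → START → CONNECT for order-service
2. Extract their timestamps
3. Check if timestamps are in ascending order
4. Result: Yes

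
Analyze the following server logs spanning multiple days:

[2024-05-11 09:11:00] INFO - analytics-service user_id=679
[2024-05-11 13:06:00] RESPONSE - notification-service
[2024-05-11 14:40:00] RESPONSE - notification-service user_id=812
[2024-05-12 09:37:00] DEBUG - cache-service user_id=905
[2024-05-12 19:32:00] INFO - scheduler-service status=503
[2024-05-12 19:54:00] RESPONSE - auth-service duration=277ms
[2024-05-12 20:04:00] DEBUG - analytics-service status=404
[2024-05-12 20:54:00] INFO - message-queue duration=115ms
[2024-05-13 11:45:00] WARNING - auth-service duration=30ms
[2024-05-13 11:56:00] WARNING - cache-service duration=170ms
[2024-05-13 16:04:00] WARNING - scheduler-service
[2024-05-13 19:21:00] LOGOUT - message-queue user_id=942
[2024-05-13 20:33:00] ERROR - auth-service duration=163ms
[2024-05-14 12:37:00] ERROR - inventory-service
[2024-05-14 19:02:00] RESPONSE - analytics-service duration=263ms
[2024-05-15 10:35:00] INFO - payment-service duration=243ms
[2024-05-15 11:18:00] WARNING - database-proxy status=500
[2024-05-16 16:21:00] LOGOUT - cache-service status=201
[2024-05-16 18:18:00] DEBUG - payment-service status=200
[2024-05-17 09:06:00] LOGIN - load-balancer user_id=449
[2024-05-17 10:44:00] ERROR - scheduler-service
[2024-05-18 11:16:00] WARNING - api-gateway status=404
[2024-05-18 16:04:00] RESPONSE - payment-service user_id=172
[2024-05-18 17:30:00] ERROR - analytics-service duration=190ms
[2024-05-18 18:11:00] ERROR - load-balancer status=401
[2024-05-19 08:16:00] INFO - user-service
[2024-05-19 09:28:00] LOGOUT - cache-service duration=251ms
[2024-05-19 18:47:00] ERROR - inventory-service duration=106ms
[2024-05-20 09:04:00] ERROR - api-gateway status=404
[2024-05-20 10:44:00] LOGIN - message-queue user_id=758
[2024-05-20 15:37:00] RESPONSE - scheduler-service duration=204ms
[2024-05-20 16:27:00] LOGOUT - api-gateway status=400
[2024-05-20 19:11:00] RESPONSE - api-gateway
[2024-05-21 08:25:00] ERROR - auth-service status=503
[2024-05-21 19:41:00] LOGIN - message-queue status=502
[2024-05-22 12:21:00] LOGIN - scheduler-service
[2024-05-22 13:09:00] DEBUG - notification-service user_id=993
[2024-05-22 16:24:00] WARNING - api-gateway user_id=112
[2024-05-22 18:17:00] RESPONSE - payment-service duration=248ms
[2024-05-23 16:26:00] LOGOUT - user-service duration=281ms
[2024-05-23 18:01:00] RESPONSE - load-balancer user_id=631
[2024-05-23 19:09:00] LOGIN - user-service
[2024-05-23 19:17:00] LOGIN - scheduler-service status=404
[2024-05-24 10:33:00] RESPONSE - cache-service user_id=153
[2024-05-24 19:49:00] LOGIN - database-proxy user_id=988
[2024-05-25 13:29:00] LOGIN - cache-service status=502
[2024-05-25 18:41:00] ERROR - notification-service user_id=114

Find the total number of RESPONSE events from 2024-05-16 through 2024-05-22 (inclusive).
4

To filter by date range:

1. Date range: 2024-05-16 through 2024-05-22, both dates inclusive
2. Filter for RESPONSE events whose date falls in this range
3. Count matching events: 4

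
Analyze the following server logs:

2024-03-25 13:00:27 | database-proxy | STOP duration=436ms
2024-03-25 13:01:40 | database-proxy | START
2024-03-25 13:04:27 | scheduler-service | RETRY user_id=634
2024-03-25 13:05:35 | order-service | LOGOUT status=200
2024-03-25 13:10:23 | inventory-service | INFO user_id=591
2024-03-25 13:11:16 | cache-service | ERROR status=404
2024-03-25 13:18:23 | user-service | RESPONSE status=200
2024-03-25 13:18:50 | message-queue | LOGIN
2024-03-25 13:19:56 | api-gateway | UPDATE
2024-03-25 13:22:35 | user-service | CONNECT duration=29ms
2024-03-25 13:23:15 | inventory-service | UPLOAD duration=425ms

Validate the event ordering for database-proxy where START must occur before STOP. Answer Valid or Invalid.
Invalid

To validate ordering:

1. Required order: START → STOP
2. Rule: START must occur before STOP
3. Check actual order of events for database-proxy
4. Result: Invalid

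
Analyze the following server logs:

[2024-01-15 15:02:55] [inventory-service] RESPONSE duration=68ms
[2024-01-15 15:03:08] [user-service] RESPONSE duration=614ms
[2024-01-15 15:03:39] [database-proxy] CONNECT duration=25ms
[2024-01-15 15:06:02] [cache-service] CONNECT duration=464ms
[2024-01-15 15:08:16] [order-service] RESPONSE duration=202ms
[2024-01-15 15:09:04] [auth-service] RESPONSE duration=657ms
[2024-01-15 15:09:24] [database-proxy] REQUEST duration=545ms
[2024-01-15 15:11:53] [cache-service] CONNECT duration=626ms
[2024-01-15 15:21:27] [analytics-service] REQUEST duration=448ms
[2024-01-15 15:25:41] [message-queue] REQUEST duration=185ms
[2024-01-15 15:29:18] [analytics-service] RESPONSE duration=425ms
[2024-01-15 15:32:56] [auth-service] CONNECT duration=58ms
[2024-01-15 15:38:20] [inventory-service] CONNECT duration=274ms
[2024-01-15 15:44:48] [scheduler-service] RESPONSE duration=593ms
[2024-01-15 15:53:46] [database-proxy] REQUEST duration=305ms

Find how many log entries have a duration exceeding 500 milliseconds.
5

To count timeouts:

1. Threshold: 500ms
2. Extract duration from each log entry
3. Count entries where duration > 500
4. Timeout count: 5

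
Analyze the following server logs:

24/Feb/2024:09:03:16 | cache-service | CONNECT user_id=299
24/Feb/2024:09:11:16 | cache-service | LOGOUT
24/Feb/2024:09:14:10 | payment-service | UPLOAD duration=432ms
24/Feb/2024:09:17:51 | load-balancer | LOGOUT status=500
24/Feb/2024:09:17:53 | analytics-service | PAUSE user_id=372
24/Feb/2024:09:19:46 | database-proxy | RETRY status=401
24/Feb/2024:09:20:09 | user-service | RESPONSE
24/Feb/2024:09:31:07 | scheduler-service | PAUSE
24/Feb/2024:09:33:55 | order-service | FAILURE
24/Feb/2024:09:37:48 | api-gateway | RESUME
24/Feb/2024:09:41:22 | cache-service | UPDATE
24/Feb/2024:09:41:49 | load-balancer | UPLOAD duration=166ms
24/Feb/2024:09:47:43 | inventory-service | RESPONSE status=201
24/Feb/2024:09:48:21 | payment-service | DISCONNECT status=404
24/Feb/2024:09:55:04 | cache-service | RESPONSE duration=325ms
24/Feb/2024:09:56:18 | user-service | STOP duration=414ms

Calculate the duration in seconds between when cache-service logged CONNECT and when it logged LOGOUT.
480

To find the time between events:

1. Locate the first CONNECT event for cache-service: 24/Feb/2024:09:03:16
2. Locate the first LOGOUT event for cache-service: 24/Feb/2024:09:11:16
3. Calculate the difference: 24/Feb/2024:09:11:16 - 24/Feb/2024:09:03:16 = 480 seconds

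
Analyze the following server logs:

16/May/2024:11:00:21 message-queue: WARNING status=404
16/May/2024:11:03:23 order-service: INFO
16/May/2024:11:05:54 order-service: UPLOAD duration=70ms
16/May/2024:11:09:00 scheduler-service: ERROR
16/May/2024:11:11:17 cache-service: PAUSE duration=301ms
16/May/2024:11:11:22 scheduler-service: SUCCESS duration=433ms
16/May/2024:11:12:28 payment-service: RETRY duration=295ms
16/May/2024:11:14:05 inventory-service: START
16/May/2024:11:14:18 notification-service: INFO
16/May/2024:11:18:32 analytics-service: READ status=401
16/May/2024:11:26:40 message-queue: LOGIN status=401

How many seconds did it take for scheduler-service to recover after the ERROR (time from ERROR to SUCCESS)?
142

To calculate recovery time:

1. Find ERROR event for scheduler-service: 16/May/2024:11:09:00
2. Find next SUCCESS event for scheduler-service: 16/May/2024:11:11:22
3. Recovery time: 16/May/2024:11:11:22 - 16/May/2024:11:09:00 = 142 seconds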